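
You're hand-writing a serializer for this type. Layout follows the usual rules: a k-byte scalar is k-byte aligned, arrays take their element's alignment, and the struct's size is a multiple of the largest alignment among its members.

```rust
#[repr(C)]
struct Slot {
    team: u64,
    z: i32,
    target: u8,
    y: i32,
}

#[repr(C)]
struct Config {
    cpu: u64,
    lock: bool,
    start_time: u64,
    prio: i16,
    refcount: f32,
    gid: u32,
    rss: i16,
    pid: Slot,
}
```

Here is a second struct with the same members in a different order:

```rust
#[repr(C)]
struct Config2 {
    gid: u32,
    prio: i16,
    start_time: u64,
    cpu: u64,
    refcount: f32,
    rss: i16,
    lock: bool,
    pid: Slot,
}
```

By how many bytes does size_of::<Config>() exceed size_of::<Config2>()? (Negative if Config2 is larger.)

Slot: 0..8  team  (8B, 8-aligned); 8..12  z  (4B, 4-aligned); 12..13  target  (1B, 1-aligned); 13..16  -- padding (3B); 16..20  y  (4B, 4-aligned); 20..24  -- tail padding (4B); sizeof = 24, alignof = 8
0..8  cpu  (8B, 8-aligned)
8..9  lock  (1B, 1-aligned)
9..16  -- padding (7B)
16..24  start_time  (8B, 8-aligned)
24..26  prio  (2B, 2-aligned)
26..28  -- padding (2B)
28..32  refcount  (4B, 4-aligned)
32..36  gid  (4B, 4-aligned)
36..38  rss  (2B, 2-aligned)
38..40  -- padding (2B)
40..64  pid  (24B, 8-aligned)
sizeof = 64, alignof = 8
— Config2 —
0..4  gid  (4B, 4-aligned)
4..6  prio  (2B, 2-aligned)
6..8  -- padding (2B)
8..16  start_time  (8B, 8-aligned)
16..24  cpu  (8B, 8-aligned)
24..28  refcount  (4B, 4-aligned)
28..30  rss  (2B, 2-aligned)
30..31  lock  (1B, 1-aligned)
31..32  -- padding (1B)
32..56  pid  (24B, 8-aligned)
sizeof = 56, alignof = 8
64 − 56 = 8

8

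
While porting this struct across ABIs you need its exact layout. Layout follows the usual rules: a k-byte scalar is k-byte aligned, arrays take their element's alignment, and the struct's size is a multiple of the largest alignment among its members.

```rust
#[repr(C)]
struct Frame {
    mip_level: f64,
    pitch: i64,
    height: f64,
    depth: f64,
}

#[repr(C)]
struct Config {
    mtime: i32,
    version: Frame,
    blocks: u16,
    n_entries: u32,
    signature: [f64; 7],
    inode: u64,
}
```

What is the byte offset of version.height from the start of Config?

Frame: mip_level at 0 (size 8, align 8) → ends 8; pitch at 8 (size 8, align 8) → ends 16; height at 16 (size 8, align 8) → ends 24; depth at 24 (size 8, align 8) → ends 32; total 32 bytes, alignment 8
mtime at 0 (size 4, align 4) → ends 4
pad 4 to align 8 for version
version at 8 (size 32, align 8) → ends 40
within Frame: height at 16
8 + 16 = 24

24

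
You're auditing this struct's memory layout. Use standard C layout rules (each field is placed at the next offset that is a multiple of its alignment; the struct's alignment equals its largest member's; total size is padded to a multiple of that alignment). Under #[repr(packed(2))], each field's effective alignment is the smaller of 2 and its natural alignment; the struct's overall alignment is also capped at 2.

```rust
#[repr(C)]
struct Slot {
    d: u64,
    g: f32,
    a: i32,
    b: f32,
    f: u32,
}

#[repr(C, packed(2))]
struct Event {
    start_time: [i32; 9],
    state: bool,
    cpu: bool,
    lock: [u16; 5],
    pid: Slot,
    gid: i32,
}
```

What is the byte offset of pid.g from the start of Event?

56

Slot: 0..8  d  (8B, 8-aligned); 8..12  g  (4B, 4-aligned); 12..16  a  (4B, 4-aligned); 16..20  b  (4B, 4-aligned); 20..24  f  (4B, 4-aligned); sizeof = 24, alignof = 8
0..36  start_time  (36B, 2-aligned)
36..37  state  (1B, 1-aligned)
37..38  cpu  (1B, 1-aligned)
38..48  lock  (10B, 2-aligned)
48..72  pid  (24B, 2-aligned)
within Slot: g at 8
48 + 8 = 56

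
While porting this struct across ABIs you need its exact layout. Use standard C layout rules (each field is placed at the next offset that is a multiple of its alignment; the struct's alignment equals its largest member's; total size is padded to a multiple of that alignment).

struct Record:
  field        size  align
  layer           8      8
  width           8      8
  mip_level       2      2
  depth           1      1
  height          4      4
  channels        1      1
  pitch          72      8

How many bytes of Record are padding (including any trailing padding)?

@0: layer [8B, align 8] → 8
@8: width [8B, align 8] → 16
@16: mip_level [2B, align 2] → 18
@18: depth [1B, align 1] → 19
+1 pad (align 4)
@20: height [4B, align 4] → 24
@24: channels [1B, align 1] → 25
+7 pad (align 8)
@32: pitch [72B, align 8] → 104
size 104, align 8
data bytes 96, size 104 → padding 8

8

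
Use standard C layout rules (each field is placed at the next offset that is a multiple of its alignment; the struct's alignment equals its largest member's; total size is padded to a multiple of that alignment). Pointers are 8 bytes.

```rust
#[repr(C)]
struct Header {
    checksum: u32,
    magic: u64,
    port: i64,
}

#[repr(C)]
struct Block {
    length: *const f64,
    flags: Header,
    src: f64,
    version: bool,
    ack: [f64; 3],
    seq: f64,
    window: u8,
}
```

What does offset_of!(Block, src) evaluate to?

Header: checksum at 0 (size 4, align 4) → ends 4; pad 4 to align 8 for magic; magic at 8 (size 8, align 8) → ends 16; port at 16 (size 8, align 8) → ends 24; total 24 bytes, alignment 8
length at 0 (size 8, align 8) → ends 8
flags at 8 (size 24, align 8) → ends 32
src at 32 (size 8, align 8) → ends 40

32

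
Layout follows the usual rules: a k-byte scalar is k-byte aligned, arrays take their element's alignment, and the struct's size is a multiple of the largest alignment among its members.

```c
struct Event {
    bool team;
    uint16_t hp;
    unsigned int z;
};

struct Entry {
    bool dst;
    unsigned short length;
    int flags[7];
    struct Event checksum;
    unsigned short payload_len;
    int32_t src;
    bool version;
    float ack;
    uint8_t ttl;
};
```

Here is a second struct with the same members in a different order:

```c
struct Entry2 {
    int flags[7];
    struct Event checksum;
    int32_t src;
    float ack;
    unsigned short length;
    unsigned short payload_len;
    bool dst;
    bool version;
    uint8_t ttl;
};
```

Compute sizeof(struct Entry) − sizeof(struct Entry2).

Event: @0: team [1B, align 1] → 1; +1 pad (align 2); @2: hp [2B, align 2] → 4; @4: z [4B, align 4] → 8; size 8, align 4
@0: dst [1B, align 1] → 1
+1 pad (align 2)
@2: length [2B, align 2] → 4
@4: flags [28B, align 4] → 32
@32: checksum [8B, align 4] → 40
@40: payload_len [2B, align 2] → 42
+2 pad (align 4)
@44: src [4B, align 4] → 48
@48: version [1B, align 1] → 49
+3 pad (align 4)
@52: ack [4B, align 4] → 56
@56: ttl [1B, align 1] → 57
+3 tail pad (align 4)
size 60, align 4
— Entry2 —
@0: flags [28B, align 4] → 28
@28: checksum [8B, align 4] → 36
@36: src [4B, align 4] → 40
@40: ack [4B, align 4] → 44
@44: length [2B, align 2] → 46
@46: payload_len [2B, align 2] → 48
@48: dst [1B, align 1] → 49
@49: version [1B, align 1] → 50
@50: ttl [1B, align 1] → 51
+1 tail pad (align 4)
size 52, align 4
60 − 52 = 8

8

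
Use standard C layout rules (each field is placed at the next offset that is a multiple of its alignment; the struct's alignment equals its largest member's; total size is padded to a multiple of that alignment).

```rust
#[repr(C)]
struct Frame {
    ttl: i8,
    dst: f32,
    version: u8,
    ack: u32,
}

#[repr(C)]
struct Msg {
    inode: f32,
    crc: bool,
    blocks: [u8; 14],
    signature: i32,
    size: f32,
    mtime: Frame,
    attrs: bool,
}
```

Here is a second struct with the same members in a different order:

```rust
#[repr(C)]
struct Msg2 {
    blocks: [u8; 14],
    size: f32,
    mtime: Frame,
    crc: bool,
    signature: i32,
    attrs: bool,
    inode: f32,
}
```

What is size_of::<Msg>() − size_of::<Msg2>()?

-4

Frame: 0..1  ttl  (1B, 1-aligned); 1..4  -- padding (3B); 4..8  dst  (4B, 4-aligned); 8..9  version  (1B, 1-aligned); 9..12  -- padding (3B); 12..16  ack  (4B, 4-aligned); sizeof = 16, alignof = 4
0..4  inode  (4B, 4-aligned)
4..5  crc  (1B, 1-aligned)
5..19  blocks  (14B, 1-aligned)
19..20  -- padding (1B)
20..24  signature  (4B, 4-aligned)
24..28  size  (4B, 4-aligned)
28..44  mtime  (16B, 4-aligned)
44..45  attrs  (1B, 1-aligned)
45..48  -- tail padding (3B)
sizeof = 48, alignof = 4
— Msg2 —
0..14  blocks  (14B, 1-aligned)
14..16  -- padding (2B)
16..20  size  (4B, 4-aligned)
20..36  mtime  (16B, 4-aligned)
36..37  crc  (1B, 1-aligned)
37..40  -- padding (3B)
40..44  signature  (4B, 4-aligned)
44..45  attrs  (1B, 1-aligned)
45..48  -- padding (3B)
48..52  inode  (4B, 4-aligned)
sizeof = 52, alignof = 4
48 − 52 = -4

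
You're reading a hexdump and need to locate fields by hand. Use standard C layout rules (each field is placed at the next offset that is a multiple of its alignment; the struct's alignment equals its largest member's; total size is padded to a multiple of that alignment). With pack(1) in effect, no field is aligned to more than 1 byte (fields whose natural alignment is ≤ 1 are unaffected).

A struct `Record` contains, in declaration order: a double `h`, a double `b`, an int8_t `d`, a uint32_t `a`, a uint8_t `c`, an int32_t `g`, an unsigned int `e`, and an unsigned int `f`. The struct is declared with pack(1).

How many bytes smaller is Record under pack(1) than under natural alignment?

natural layout:
  0..8  h  (8B, 8-aligned)
  8..16  b  (8B, 8-aligned)
  16..17  d  (1B, 1-aligned)
  17..20  -- padding (3B)
  20..24  a  (4B, 4-aligned)
  24..25  c  (1B, 1-aligned)
  25..28  -- padding (3B)
  28..32  g  (4B, 4-aligned)
  32..36  e  (4B, 4-aligned)
  36..40  f  (4B, 4-aligned)
  sizeof = 40, alignof = 8
packed(1) layout:
  0..8  h  (8B, 1-aligned)
  8..16  b  (8B, 1-aligned)
  16..17  d  (1B, 1-aligned)
  17..21  a  (4B, 1-aligned)
  21..22  c  (1B, 1-aligned)
  22..26  g  (4B, 1-aligned)
  26..30  e  (4B, 1-aligned)
  30..34  f  (4B, 1-aligned)
  sizeof = 34, alignof = 1
40 − 34 = 6

6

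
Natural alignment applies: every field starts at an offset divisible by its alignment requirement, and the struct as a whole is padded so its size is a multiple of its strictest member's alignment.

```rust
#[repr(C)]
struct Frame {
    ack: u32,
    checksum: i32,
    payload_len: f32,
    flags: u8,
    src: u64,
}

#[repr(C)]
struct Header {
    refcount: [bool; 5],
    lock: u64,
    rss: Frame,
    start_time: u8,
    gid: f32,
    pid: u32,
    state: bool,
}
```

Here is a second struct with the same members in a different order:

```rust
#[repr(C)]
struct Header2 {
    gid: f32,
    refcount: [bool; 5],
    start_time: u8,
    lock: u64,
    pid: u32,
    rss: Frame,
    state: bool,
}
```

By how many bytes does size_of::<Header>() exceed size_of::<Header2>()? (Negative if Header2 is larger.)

Frame: @0: ack [4B, align 4] → 4; @4: checksum [4B, align 4] → 8; @8: payload_len [4B, align 4] → 12; @12: flags [1B, align 1] → 13; +3 pad (align 8); @16: src [8B, align 8] → 24; size 24, align 8
@0: refcount [5B, align 1] → 5
+3 pad (align 8)
@8: lock [8B, align 8] → 16
@16: rss [24B, align 8] → 40
@40: start_time [1B, align 1] → 41
+3 pad (align 4)
@44: gid [4B, align 4] → 48
@48: pid [4B, align 4] → 52
@52: state [1B, align 1] → 53
+3 tail pad (align 8)
size 56, align 8
— Header2 —
@0: gid [4B, align 4] → 4
@4: refcount [5B, align 1] → 9
@9: start_time [1B, align 1] → 10
+6 pad (align 8)
@16: lock [8B, align 8] → 24
@24: pid [4B, align 4] → 28
+4 pad (align 8)
@32: rss [24B, align 8] → 56
@56: state [1B, align 1] → 57
+7 tail pad (align 8)
size 64, align 8
56 − 64 = -8

-8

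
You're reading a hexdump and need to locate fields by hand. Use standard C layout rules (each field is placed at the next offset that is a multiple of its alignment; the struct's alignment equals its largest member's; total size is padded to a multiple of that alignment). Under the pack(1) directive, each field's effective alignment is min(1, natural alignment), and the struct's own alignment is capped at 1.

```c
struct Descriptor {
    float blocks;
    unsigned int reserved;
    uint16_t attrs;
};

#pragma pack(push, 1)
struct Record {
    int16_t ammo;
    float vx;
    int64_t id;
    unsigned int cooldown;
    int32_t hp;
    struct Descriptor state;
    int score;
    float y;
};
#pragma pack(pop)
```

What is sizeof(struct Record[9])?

378

Descriptor: blocks at 0 (size 4, align 4) → ends 4; reserved at 4 (size 4, align 4) → ends 8; attrs at 8 (size 2, align 2) → ends 10; tail pad 2 to reach multiple of 4; total 12 bytes, alignment 4
ammo at 0 (size 2, align 1) → ends 2
vx at 2 (size 4, align 1) → ends 6
id at 6 (size 8, align 1) → ends 14
cooldown at 14 (size 4, align 1) → ends 18
hp at 18 (size 4, align 1) → ends 22
state at 22 (size 12, align 1) → ends 34
score at 34 (size 4, align 1) → ends 38
y at 38 (size 4, align 1) → ends 42
total 42 bytes, alignment 1
array of 9: 9 × 42 = 378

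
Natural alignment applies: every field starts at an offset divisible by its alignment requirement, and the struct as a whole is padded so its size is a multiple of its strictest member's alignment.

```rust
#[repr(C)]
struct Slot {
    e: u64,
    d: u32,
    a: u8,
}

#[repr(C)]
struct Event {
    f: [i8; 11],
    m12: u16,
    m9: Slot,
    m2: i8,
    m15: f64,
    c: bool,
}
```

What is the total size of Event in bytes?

Slot: e at 0 (size 8, align 8) → ends 8; d at 8 (size 4, align 4) → ends 12; a at 12 (size 1, align 1) → ends 13; tail pad 3 to reach multiple of 8; total 16 bytes, alignment 8
f at 0 (size 11, align 1) → ends 11
pad 1 to align 2 for m12
m12 at 12 (size 2, align 2) → ends 14
pad 2 to align 8 for m9
m9 at 16 (size 16, align 8) → ends 32
m2 at 32 (size 1, align 1) → ends 33
pad 7 to align 8 for m15
m15 at 40 (size 8, align 8) → ends 48
c at 48 (size 1, align 1) → ends 49
tail pad 7 to reach multiple of 8
total 56 bytes, alignment 8

56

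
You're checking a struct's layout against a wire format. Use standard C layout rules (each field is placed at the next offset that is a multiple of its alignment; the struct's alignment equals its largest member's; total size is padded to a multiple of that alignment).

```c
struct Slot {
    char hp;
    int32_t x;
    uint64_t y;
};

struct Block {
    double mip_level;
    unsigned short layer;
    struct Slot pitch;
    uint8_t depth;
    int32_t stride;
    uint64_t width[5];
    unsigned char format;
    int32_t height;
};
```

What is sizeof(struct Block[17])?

1496

Slot: hp at 0 (size 1, align 1) → ends 1; pad 3 to align 4 for x; x at 4 (size 4, align 4) → ends 8; y at 8 (size 8, align 8) → ends 16; total 16 bytes, alignment 8
mip_level at 0 (size 8, align 8) → ends 8
layer at 8 (size 2, align 2) → ends 10
pad 6 to align 8 for pitch
pitch at 16 (size 16, align 8) → ends 32
depth at 32 (size 1, align 1) → ends 33
pad 3 to align 4 for stride
stride at 36 (size 4, align 4) → ends 40
width at 40 (size 40, align 8) → ends 80
format at 80 (size 1, align 1) → ends 81
pad 3 to align 4 for height
height at 84 (size 4, align 4) → ends 88
total 88 bytes, alignment 8
array of 17: 17 × 88 = 1496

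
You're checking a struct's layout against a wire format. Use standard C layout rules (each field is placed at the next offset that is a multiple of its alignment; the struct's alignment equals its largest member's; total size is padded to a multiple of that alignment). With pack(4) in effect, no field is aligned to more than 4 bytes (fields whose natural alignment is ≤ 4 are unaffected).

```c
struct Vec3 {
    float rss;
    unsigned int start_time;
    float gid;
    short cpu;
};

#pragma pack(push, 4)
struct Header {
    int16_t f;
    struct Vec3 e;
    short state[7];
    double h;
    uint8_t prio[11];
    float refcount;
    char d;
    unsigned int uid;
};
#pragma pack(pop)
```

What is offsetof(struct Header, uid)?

64

Vec3: 0..4  rss  (4B, 4-aligned); 4..8  start_time  (4B, 4-aligned); 8..12  gid  (4B, 4-aligned); 12..14  cpu  (2B, 2-aligned); 14..16  -- tail padding (2B); sizeof = 16, alignof = 4
0..2  f  (2B, 2-aligned)
2..4  -- padding (2B)
4..20  e  (16B, 4-aligned)
20..34  state  (14B, 2-aligned)
34..36  -- padding (2B)
36..44  h  (8B, 4-aligned)
44..55  prio  (11B, 1-aligned)
55..56  -- padding (1B)
56..60  refcount  (4B, 4-aligned)
60..61  d  (1B, 1-aligned)
61..64  -- padding (3B)
64..68  uid  (4B, 4-aligned)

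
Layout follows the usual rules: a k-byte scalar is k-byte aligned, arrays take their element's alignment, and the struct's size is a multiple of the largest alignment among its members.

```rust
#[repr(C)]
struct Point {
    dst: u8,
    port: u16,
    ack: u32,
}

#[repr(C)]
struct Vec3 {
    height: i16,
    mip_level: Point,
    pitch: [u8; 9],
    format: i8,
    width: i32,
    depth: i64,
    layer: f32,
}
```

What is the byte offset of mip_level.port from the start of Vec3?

6

Point: dst at 0 (size 1, align 1) → ends 1; pad 1 to align 2 for port; port at 2 (size 2, align 2) → ends 4; ack at 4 (size 4, align 4) → ends 8; total 8 bytes, alignment 4
height at 0 (size 2, align 2) → ends 2
pad 2 to align 4 for mip_level
mip_level at 4 (size 8, align 4) → ends 12
within Point: port at 2
4 + 2 = 6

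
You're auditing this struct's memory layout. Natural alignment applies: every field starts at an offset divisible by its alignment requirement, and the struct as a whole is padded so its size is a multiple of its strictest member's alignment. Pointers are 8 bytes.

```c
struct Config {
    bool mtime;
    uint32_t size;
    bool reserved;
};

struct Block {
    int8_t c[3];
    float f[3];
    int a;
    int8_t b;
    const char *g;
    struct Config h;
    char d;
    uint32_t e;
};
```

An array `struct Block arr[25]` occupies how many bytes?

1400

Config: @0: mtime [1B, align 1] → 1; +3 pad (align 4); @4: size [4B, align 4] → 8; @8: reserved [1B, align 1] → 9; +3 tail pad (align 4); size 12, align 4
@0: c [3B, align 1] → 3
+1 pad (align 4)
@4: f [12B, align 4] → 16
@16: a [4B, align 4] → 20
@20: b [1B, align 1] → 21
+3 pad (align 8)
@24: g [8B, align 8] → 32
@32: h [12B, align 4] → 44
@44: d [1B, align 1] → 45
+3 pad (align 4)
@48: e [4B, align 4] → 52
+4 tail pad (align 8)
size 56, align 8
array of 25: 25 × 56 = 1400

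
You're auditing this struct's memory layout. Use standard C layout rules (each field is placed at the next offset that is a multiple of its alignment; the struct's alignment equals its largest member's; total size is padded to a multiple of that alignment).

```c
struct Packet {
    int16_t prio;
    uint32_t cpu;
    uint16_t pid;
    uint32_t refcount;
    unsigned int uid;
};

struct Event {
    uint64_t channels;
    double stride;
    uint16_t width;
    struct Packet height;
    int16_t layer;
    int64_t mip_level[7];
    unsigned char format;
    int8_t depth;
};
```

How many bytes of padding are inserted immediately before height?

Packet: @0: prio [2B, align 2] → 2; +2 pad (align 4); @4: cpu [4B, align 4] → 8; @8: pid [2B, align 2] → 10; +2 pad (align 4); @12: refcount [4B, align 4] → 16; @16: uid [4B, align 4] → 20; size 20, align 4
@0: channels [8B, align 8] → 8
@8: stride [8B, align 8] → 16
@16: width [2B, align 2] → 18
+2 pad (align 4)
@20: height [20B, align 4] → 40

2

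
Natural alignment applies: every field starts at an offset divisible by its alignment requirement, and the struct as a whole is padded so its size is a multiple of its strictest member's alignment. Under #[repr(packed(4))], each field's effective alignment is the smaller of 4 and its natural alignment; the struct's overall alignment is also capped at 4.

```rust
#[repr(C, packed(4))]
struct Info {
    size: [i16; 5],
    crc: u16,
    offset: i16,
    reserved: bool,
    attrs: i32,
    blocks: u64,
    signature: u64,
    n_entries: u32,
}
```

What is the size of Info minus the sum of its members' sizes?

1

size at 0 (size 10, align 2) → ends 10
crc at 10 (size 2, align 2) → ends 12
offset at 12 (size 2, align 2) → ends 14
reserved at 14 (size 1, align 1) → ends 15
pad 1 to align 4 for attrs
attrs at 16 (size 4, align 4) → ends 20
blocks at 20 (size 8, align 4) → ends 28
signature at 28 (size 8, align 4) → ends 36
n_entries at 36 (size 4, align 4) → ends 40
total 40 bytes, alignment 4
data bytes 39, size 40 → padding 1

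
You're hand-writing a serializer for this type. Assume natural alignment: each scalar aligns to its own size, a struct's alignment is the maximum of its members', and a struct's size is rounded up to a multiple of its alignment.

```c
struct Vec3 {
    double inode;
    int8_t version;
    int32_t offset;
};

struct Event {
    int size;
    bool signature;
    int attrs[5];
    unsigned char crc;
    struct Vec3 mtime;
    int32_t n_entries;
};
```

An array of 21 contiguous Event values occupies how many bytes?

Vec3: inode at 0 (size 8, align 8) → ends 8; version at 8 (size 1, align 1) → ends 9; pad 3 to align 4 for offset; offset at 12 (size 4, align 4) → ends 16; total 16 bytes, alignment 8
size at 0 (size 4, align 4) → ends 4
signature at 4 (size 1, align 1) → ends 5
pad 3 to align 4 for attrs
attrs at 8 (size 20, align 4) → ends 28
crc at 28 (size 1, align 1) → ends 29
pad 3 to align 8 for mtime
mtime at 32 (size 16, align 8) → ends 48
n_entries at 48 (size 4, align 4) → ends 52
tail pad 4 to reach multiple of 8
total 56 bytes, alignment 8
array of 21: 21 × 56 = 1176

1176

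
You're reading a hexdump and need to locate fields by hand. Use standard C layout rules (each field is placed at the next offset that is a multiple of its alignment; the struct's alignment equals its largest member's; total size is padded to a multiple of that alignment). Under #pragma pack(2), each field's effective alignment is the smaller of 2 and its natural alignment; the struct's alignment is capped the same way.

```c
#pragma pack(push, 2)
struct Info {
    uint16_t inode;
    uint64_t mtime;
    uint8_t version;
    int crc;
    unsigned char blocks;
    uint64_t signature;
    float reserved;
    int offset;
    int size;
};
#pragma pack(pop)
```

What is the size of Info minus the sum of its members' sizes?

0..2  inode  (2B, 2-aligned)
2..10  mtime  (8B, 2-aligned)
10..11  version  (1B, 1-aligned)
11..12  -- padding (1B)
12..16  crc  (4B, 2-aligned)
16..17  blocks  (1B, 1-aligned)
17..18  -- padding (1B)
18..26  signature  (8B, 2-aligned)
26..30  reserved  (4B, 2-aligned)
30..34  offset  (4B, 2-aligned)
34..38  size  (4B, 2-aligned)
sizeof = 38, alignof = 2
data bytes 36, size 38 → padding 2

2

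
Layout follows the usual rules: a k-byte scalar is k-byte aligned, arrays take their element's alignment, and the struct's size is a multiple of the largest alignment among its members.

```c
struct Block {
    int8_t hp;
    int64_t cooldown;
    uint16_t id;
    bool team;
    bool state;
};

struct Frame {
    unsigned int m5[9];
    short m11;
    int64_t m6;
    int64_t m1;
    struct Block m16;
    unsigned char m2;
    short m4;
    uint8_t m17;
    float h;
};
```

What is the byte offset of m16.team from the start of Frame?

Block: 0..1  hp  (1B, 1-aligned); 1..8  -- padding (7B); 8..16  cooldown  (8B, 8-aligned); 16..18  id  (2B, 2-aligned); 18..19  team  (1B, 1-aligned); 19..20  state  (1B, 1-aligned); 20..24  -- tail padding (4B); sizeof = 24, alignof = 8
0..36  m5  (36B, 4-aligned)
36..38  m11  (2B, 2-aligned)
38..40  -- padding (2B)
40..48  m6  (8B, 8-aligned)
48..56  m1  (8B, 8-aligned)
56..80  m16  (24B, 8-aligned)
within Block: team at 18
56 + 18 = 74

74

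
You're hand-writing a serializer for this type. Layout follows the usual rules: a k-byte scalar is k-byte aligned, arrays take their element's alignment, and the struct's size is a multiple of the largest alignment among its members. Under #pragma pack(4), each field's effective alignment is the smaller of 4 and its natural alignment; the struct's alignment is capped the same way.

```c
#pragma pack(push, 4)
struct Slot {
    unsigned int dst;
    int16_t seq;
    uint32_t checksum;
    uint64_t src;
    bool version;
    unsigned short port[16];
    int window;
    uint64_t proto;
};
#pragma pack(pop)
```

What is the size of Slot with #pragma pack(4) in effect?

68

0..4  dst  (4B, 4-aligned)
4..6  seq  (2B, 2-aligned)
6..8  -- padding (2B)
8..12  checksum  (4B, 4-aligned)
12..20  src  (8B, 4-aligned)
20..21  version  (1B, 1-aligned)
21..22  -- padding (1B)
22..54  port  (32B, 2-aligned)
54..56  -- padding (2B)
56..60  window  (4B, 4-aligned)
60..68  proto  (8B, 4-aligned)
sizeof = 68, alignof = 4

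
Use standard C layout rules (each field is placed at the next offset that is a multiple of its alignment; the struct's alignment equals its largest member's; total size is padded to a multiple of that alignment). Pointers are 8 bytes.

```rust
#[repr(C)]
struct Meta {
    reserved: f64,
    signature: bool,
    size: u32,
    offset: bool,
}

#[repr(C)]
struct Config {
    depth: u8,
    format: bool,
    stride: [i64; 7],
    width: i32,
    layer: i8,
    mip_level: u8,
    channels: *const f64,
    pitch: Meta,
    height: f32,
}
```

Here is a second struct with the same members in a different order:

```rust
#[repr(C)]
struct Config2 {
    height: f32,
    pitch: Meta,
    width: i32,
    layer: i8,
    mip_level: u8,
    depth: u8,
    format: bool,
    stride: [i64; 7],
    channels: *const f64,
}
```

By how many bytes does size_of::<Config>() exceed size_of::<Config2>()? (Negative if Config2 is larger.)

Meta: reserved at 0 (size 8, align 8) → ends 8; signature at 8 (size 1, align 1) → ends 9; pad 3 to align 4 for size; size at 12 (size 4, align 4) → ends 16; offset at 16 (size 1, align 1) → ends 17; tail pad 7 to reach multiple of 8; total 24 bytes, alignment 8
depth at 0 (size 1, align 1) → ends 1
format at 1 (size 1, align 1) → ends 2
pad 6 to align 8 for stride
stride at 8 (size 56, align 8) → ends 64
width at 64 (size 4, align 4) → ends 68
layer at 68 (size 1, align 1) → ends 69
mip_level at 69 (size 1, align 1) → ends 70
pad 2 to align 8 for channels
channels at 72 (size 8, align 8) → ends 80
pitch at 80 (size 24, align 8) → ends 104
height at 104 (size 4, align 4) → ends 108
tail pad 4 to reach multiple of 8
total 112 bytes, alignment 8
— Config2 —
height at 0 (size 4, align 4) → ends 4
pad 4 to align 8 for pitch
pitch at 8 (size 24, align 8) → ends 32
width at 32 (size 4, align 4) → ends 36
layer at 36 (size 1, align 1) → ends 37
mip_level at 37 (size 1, align 1) → ends 38
depth at 38 (size 1, align 1) → ends 39
format at 39 (size 1, align 1) → ends 40
stride at 40 (size 56, align 8) → ends 96
channels at 96 (size 8, align 8) → ends 104
total 104 bytes, alignment 8
112 − 104 = 8

8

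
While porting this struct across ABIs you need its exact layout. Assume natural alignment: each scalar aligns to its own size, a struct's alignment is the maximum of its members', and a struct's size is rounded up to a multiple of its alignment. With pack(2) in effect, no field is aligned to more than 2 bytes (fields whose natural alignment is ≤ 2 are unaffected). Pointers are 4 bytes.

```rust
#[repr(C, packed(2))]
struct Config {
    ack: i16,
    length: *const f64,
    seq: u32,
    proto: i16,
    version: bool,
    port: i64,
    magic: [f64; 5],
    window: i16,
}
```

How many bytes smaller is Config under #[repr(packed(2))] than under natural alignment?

8

natural layout:
  0..2  ack  (2B, 2-aligned)
  2..4  -- padding (2B)
  4..8  length  (4B, 4-aligned)
  8..12  seq  (4B, 4-aligned)
  12..14  proto  (2B, 2-aligned)
  14..15  version  (1B, 1-aligned)
  15..16  -- padding (1B)
  16..24  port  (8B, 8-aligned)
  24..64  magic  (40B, 8-aligned)
  64..66  window  (2B, 2-aligned)
  66..72  -- tail padding (6B)
  sizeof = 72, alignof = 8
packed(2) layout:
  0..2  ack  (2B, 2-aligned)
  2..6  length  (4B, 2-aligned)
  6..10  seq  (4B, 2-aligned)
  10..12  proto  (2B, 2-aligned)
  12..13  version  (1B, 1-aligned)
  13..14  -- padding (1B)
  14..22  port  (8B, 2-aligned)
  22..62  magic  (40B, 2-aligned)
  62..64  window  (2B, 2-aligned)
  sizeof = 64, alignof = 2
72 − 64 = 8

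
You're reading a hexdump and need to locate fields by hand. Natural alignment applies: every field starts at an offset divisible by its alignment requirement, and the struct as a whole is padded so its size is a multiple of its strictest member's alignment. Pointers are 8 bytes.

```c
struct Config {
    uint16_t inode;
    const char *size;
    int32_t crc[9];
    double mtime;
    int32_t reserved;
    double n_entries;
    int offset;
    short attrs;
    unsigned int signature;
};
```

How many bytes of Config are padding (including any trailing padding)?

20

inode at 0 (size 2, align 2) → ends 2
pad 6 to align 8 for size
size at 8 (size 8, align 8) → ends 16
crc at 16 (size 36, align 4) → ends 52
pad 4 to align 8 for mtime
mtime at 56 (size 8, align 8) → ends 64
reserved at 64 (size 4, align 4) → ends 68
pad 4 to align 8 for n_entries
n_entries at 72 (size 8, align 8) → ends 80
offset at 80 (size 4, align 4) → ends 84
attrs at 84 (size 2, align 2) → ends 86
pad 2 to align 4 for signature
signature at 88 (size 4, align 4) → ends 92
tail pad 4 to reach multiple of 8
total 96 bytes, alignment 8
data bytes 76, size 96 → padding 20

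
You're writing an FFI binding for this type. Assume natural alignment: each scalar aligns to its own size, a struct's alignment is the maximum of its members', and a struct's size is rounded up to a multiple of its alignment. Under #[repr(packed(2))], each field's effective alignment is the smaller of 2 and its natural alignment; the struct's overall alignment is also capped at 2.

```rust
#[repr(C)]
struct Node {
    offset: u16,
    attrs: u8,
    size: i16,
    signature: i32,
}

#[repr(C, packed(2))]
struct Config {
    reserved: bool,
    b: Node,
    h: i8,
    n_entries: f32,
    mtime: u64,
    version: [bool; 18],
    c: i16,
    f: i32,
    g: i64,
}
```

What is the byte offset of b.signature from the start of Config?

10

Node: 0..2  offset  (2B, 2-aligned); 2..3  attrs  (1B, 1-aligned); 3..4  -- padding (1B); 4..6  size  (2B, 2-aligned); 6..8  -- padding (2B); 8..12  signature  (4B, 4-aligned); sizeof = 12, alignof = 4
0..1  reserved  (1B, 1-aligned)
1..2  -- padding (1B)
2..14  b  (12B, 2-aligned)
within Node: signature at 8
2 + 8 = 10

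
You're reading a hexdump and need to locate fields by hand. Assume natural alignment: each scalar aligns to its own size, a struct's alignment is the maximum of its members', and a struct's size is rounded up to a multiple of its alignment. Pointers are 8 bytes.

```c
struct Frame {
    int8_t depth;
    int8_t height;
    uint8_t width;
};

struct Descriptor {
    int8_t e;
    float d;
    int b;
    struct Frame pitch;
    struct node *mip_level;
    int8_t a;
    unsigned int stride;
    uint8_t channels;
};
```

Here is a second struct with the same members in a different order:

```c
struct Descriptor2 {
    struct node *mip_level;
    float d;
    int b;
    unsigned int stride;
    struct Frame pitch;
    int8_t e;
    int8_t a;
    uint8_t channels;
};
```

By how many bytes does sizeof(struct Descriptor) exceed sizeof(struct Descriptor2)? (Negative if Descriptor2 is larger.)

8

Frame: 0..1  depth  (1B, 1-aligned); 1..2  height  (1B, 1-aligned); 2..3  width  (1B, 1-aligned); sizeof = 3, alignof = 1
0..1  e  (1B, 1-aligned)
1..4  -- padding (3B)
4..8  d  (4B, 4-aligned)
8..12  b  (4B, 4-aligned)
12..15  pitch  (3B, 1-aligned)
15..16  -- padding (1B)
16..24  mip_level  (8B, 8-aligned)
24..25  a  (1B, 1-aligned)
25..28  -- padding (3B)
28..32  stride  (4B, 4-aligned)
32..33  channels  (1B, 1-aligned)
33..40  -- tail padding (7B)
sizeof = 40, alignof = 8
— Descriptor2 —
0..8  mip_level  (8B, 8-aligned)
8..12  d  (4B, 4-aligned)
12..16  b  (4B, 4-aligned)
16..20  stride  (4B, 4-aligned)
20..23  pitch  (3B, 1-aligned)
23..24  e  (1B, 1-aligned)
24..25  a  (1B, 1-aligned)
25..26  channels  (1B, 1-aligned)
26..32  -- tail padding (6B)
sizeof = 32, alignof = 8
40 − 32 = 8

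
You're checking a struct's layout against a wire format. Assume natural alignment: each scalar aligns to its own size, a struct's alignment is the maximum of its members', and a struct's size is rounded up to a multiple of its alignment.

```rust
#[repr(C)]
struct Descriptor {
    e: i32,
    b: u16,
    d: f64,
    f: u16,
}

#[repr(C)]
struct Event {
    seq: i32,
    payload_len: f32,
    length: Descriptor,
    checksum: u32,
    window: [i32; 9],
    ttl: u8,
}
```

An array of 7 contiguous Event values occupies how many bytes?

560

Descriptor: @0: e [4B, align 4] → 4; @4: b [2B, align 2] → 6; +2 pad (align 8); @8: d [8B, align 8] → 16; @16: f [2B, align 2] → 18; +6 tail pad (align 8); size 24, align 8
@0: seq [4B, align 4] → 4
@4: payload_len [4B, align 4] → 8
@8: length [24B, align 8] → 32
@32: checksum [4B, align 4] → 36
@36: window [36B, align 4] → 72
@72: ttl [1B, align 1] → 73
+7 tail pad (align 8)
size 80, align 8
array of 7: 7 × 80 = 560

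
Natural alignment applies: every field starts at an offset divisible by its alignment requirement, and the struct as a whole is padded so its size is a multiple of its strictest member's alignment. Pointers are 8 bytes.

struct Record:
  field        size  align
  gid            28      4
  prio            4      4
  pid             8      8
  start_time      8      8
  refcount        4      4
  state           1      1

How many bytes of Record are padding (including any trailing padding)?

0..28  gid  (28B, 4-aligned)
28..32  prio  (4B, 4-aligned)
32..40  pid  (8B, 8-aligned)
40..48  start_time  (8B, 8-aligned)
48..52  refcount  (4B, 4-aligned)
52..53  state  (1B, 1-aligned)
53..56  -- tail padding (3B)
sizeof = 56, alignof = 8
data bytes 53, size 56 → padding 3

3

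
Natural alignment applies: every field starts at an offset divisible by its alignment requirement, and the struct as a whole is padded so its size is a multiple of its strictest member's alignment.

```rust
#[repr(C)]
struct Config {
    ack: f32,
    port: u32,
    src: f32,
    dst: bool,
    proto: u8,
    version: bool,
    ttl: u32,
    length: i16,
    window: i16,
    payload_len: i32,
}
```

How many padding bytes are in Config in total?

@0: ack [4B, align 4] → 4
@4: port [4B, align 4] → 8
@8: src [4B, align 4] → 12
@12: dst [1B, align 1] → 13
@13: proto [1B, align 1] → 14
@14: version [1B, align 1] → 15
+1 pad (align 4)
@16: ttl [4B, align 4] → 20
@20: length [2B, align 2] → 22
@22: window [2B, align 2] → 24
@24: payload_len [4B, align 4] → 28
size 28, align 4
data bytes 27, size 28 → padding 1

1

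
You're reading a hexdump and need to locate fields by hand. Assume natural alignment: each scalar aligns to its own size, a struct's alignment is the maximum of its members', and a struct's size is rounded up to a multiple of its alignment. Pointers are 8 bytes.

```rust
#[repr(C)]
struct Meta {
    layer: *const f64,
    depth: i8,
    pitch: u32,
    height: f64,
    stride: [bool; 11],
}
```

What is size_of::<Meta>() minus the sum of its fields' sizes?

8

0..8  layer  (8B, 8-aligned)
8..9  depth  (1B, 1-aligned)
9..12  -- padding (3B)
12..16  pitch  (4B, 4-aligned)
16..24  height  (8B, 8-aligned)
24..35  stride  (11B, 1-aligned)
35..40  -- tail padding (5B)
sizeof = 40, alignof = 8
data bytes 32, size 40 → padding 8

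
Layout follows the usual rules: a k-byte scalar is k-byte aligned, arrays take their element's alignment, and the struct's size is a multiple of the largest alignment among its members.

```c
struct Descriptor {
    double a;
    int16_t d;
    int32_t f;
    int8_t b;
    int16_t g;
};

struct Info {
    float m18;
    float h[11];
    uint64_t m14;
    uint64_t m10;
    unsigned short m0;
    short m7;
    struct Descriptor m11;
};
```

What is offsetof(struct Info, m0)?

64

Descriptor: @0: a [8B, align 8] → 8; @8: d [2B, align 2] → 10; +2 pad (align 4); @12: f [4B, align 4] → 16; @16: b [1B, align 1] → 17; +1 pad (align 2); @18: g [2B, align 2] → 20; +4 tail pad (align 8); size 24, align 8
@0: m18 [4B, align 4] → 4
@4: h [44B, align 4] → 48
@48: m14 [8B, align 8] → 56
@56: m10 [8B, align 8] → 64
@64: m0 [2B, align 2] → 66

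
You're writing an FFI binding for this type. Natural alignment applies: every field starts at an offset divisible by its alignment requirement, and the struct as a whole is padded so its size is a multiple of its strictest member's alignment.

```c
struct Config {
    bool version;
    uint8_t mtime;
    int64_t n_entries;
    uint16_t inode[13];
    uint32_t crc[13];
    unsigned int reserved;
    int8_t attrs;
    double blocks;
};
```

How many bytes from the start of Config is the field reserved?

96

@0: version [1B, align 1] → 1
@1: mtime [1B, align 1] → 2
+6 pad (align 8)
@8: n_entries [8B, align 8] → 16
@16: inode [26B, align 2] → 42
+2 pad (align 4)
@44: crc [52B, align 4] → 96
@96: reserved [4B, align 4] → 100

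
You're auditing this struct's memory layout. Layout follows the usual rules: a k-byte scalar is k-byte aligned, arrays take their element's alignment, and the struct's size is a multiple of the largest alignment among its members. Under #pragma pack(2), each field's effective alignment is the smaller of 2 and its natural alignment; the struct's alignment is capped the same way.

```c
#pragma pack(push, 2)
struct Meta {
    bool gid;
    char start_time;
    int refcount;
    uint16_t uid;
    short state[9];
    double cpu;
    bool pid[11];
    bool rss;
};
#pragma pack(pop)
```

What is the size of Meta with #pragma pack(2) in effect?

@0: gid [1B, align 1] → 1
@1: start_time [1B, align 1] → 2
@2: refcount [4B, align 2] → 6
@6: uid [2B, align 2] → 8
@8: state [18B, align 2] → 26
@26: cpu [8B, align 2] → 34
@34: pid [11B, align 1] → 45
@45: rss [1B, align 1] → 46
size 46, align 2

46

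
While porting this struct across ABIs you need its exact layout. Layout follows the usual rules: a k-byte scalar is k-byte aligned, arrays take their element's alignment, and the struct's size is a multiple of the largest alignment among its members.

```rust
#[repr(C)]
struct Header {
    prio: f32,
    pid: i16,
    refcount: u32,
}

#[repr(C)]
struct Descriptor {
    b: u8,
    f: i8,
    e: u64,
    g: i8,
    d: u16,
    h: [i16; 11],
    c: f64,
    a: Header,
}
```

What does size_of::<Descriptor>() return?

Header: 0..4  prio  (4B, 4-aligned); 4..6  pid  (2B, 2-aligned); 6..8  -- padding (2B); 8..12  refcount  (4B, 4-aligned); sizeof = 12, alignof = 4
0..1  b  (1B, 1-aligned)
1..2  f  (1B, 1-aligned)
2..8  -- padding (6B)
8..16  e  (8B, 8-aligned)
16..17  g  (1B, 1-aligned)
17..18  -- padding (1B)
18..20  d  (2B, 2-aligned)
20..42  h  (22B, 2-aligned)
42..48  -- padding (6B)
48..56  c  (8B, 8-aligned)
56..68  a  (12B, 4-aligned)
68..72  -- tail padding (4B)
sizeof = 72, alignof = 8

72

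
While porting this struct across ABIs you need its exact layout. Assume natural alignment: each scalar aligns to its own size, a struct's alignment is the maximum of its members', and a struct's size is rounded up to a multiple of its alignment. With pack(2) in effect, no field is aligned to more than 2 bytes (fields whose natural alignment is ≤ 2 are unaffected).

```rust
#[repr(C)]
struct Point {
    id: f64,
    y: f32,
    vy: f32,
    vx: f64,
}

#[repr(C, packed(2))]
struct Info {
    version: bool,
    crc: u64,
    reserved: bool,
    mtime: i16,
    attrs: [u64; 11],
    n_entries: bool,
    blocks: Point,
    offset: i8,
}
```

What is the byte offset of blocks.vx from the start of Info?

120

Point: id at 0 (size 8, align 8) → ends 8; y at 8 (size 4, align 4) → ends 12; vy at 12 (size 4, align 4) → ends 16; vx at 16 (size 8, align 8) → ends 24; total 24 bytes, alignment 8
version at 0 (size 1, align 1) → ends 1
pad 1 to align 2 for crc
crc at 2 (size 8, align 2) → ends 10
reserved at 10 (size 1, align 1) → ends 11
pad 1 to align 2 for mtime
mtime at 12 (size 2, align 2) → ends 14
attrs at 14 (size 88, align 2) → ends 102
n_entries at 102 (size 1, align 1) → ends 103
pad 1 to align 2 for blocks
blocks at 104 (size 24, align 2) → ends 128
within Point: vx at 16
104 + 16 = 120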